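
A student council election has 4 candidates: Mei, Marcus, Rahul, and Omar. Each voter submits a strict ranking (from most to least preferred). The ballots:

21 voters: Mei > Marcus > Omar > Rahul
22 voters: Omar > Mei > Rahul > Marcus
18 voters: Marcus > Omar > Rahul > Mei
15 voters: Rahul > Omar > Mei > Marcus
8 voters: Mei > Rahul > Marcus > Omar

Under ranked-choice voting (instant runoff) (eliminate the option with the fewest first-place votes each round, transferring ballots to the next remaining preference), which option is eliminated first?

Rahul

Round 1: Mei 29, Marcus 18, Rahul 15, Omar 22. Eliminate Rahul.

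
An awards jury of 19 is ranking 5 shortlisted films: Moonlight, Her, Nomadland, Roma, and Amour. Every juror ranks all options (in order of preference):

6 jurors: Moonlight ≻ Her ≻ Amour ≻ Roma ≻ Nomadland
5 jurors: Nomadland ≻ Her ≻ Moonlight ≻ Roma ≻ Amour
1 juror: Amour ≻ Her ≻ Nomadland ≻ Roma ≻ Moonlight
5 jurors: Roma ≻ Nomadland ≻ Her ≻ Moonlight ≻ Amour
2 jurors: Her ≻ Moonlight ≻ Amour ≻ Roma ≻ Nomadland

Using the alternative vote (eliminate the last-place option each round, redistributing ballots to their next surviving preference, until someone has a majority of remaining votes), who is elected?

Round 1: Moonlight 6, Her 2, Nomadland 5, Roma 5, Amour 1. Eliminate Amour.
Round 2: Moonlight 6, Her 3, Nomadland 5, Roma 5. Eliminate Her.
Round 3: Moonlight 8, Nomadland 6, Roma 5. Eliminate Roma.
Round 4: Moonlight 8, Nomadland 11. Nomadland has a majority.

Nomadland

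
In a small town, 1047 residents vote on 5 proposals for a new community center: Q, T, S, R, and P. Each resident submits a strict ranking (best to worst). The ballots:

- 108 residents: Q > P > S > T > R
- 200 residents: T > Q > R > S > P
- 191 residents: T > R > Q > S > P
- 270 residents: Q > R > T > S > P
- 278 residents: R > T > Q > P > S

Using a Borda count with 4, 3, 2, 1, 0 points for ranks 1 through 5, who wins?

Q

Q: 108·4 + 200·3 + 191·2 + 270·4 + 278·2 = 3050
T: 108·1 + 200·4 + 191·4 + 270·2 + 278·3 = 3046
S: 108·2 + 200·1 + 191·1 + 270·1 + 278·0 = 877
R: 108·0 + 200·2 + 191·3 + 270·3 + 278·4 = 2895
P: 108·3 + 200·0 + 191·0 + 270·0 + 278·1 = 602
Q has the highest Borda score (3050).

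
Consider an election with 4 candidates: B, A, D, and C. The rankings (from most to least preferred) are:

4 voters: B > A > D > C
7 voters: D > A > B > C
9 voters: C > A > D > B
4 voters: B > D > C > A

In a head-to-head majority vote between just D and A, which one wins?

A

Voters preferring D to A: 11; preferring A to D: 13.
A wins the head-to-head.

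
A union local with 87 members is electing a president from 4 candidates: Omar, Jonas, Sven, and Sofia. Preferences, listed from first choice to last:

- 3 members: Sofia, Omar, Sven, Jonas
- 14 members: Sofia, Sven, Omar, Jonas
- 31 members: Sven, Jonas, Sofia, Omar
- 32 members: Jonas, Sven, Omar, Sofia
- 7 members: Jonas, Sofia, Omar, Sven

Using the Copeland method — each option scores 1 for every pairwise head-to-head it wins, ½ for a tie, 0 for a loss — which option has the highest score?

Omar: loses to Jonas, Sven, and Sofia → score 0.
Jonas: beats Omar and Sofia; loses to Sven → score 2.
Sven: beats Omar, Jonas, and Sofia → score 3.
Sofia: beats Omar; loses to Jonas and Sven → score 1.
Sven has the best pairwise record.

Sven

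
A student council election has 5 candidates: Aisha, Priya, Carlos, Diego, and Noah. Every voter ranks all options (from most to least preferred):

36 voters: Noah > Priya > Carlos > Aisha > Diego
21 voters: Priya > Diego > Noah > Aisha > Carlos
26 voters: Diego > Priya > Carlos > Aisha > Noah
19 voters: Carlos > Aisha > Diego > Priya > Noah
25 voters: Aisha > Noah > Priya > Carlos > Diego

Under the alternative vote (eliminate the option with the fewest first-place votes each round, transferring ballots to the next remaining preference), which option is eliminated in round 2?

Round 1: Aisha 25, Priya 21, Carlos 19, Diego 26, Noah 36. Eliminate Carlos.
Round 2: Aisha 44, Priya 21, Diego 26, Noah 36. Eliminate Priya.

Priya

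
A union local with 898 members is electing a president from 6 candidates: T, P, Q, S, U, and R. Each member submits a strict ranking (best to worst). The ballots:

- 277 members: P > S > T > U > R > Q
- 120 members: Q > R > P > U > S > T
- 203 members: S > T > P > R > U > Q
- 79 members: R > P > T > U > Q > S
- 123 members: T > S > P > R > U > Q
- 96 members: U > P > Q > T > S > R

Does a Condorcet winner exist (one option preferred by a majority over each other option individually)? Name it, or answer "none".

P vs T: 572–326 for P.
P vs Q: 778–120 for P.
P vs S: 572–326 for P.
P vs U: 802–96 for P.
P vs R: 699–199 for P.
P beats every other option head-to-head.

P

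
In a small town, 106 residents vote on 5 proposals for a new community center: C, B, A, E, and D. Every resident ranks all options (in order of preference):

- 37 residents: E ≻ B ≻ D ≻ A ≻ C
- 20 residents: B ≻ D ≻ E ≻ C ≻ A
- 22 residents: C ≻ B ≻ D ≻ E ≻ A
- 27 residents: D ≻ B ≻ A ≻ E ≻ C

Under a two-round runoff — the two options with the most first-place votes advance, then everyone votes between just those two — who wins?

D

Round 1 first-place votes: C 22, B 20, A 0, E 37, D 27.
E and D advance.
Runoff: E is preferred to D by 37 voters; D by 69.
D wins the runoff.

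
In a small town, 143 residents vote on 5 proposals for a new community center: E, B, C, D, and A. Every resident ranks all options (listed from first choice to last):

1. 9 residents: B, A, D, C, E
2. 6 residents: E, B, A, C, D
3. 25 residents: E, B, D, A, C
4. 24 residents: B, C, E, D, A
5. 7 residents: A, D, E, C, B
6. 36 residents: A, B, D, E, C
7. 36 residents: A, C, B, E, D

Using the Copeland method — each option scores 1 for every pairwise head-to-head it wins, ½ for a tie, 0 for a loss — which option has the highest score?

A

E: beats C and D; loses to B and A → score 2.
B: beats E, C, and D; loses to A → score 3.
C: loses to E, B, D, and A → score 0.
D: beats C; loses to E, B, and A → score 1.
A: beats E, B, C, and D → score 4.
A has the best pairwise record.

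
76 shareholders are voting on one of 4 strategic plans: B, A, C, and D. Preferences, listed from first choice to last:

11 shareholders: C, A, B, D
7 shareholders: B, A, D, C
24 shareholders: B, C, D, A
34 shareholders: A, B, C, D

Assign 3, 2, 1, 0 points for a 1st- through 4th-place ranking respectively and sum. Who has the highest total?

B: 11·1 + 7·3 + 24·3 + 34·2 = 172
A: 11·2 + 7·2 + 24·0 + 34·3 = 138
C: 11·3 + 7·0 + 24·2 + 34·1 = 115
D: 11·0 + 7·1 + 24·1 + 34·0 = 31
B has the highest Borda score (172).

B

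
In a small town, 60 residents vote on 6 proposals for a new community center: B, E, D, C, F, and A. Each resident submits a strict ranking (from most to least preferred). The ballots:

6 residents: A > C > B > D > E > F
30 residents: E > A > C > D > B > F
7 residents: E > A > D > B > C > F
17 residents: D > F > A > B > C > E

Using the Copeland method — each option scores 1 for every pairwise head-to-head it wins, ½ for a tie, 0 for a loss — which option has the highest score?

B: beats F; loses to E, D, C, and A → score 1.
E: beats B, D, C, F, and A → score 5.
D: beats B and F; loses to E, C, and A → score 2.
C: beats B, D, and F; loses to E and A → score 3.
F: loses to B, E, D, C, and A → score 0.
A: beats B, D, C, and F; loses to E → score 4.
E has the best pairwise record.

E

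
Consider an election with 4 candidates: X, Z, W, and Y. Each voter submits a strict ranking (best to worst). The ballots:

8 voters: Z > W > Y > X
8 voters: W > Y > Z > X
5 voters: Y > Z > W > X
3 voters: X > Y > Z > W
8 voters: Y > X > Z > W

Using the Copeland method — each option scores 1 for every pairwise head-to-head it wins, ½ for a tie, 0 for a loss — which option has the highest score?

Y

X: loses to Z, W, and Y → score 0.
Z: beats X and W; loses to Y → score 2.
W: beats X; ties Y; loses to Z → score 1.5.
Y: beats X and Z; ties W → score 2.5.
Y has the best pairwise record.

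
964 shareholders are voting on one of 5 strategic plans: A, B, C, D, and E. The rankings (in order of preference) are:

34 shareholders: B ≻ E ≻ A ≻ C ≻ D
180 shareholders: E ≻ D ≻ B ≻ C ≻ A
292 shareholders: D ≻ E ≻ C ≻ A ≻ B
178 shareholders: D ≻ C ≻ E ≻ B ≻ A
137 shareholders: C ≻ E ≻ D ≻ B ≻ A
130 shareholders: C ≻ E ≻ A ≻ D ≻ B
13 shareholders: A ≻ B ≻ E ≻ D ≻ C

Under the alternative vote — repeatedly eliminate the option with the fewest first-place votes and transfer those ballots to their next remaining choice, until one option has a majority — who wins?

Round 1: A 13, B 34, C 267, D 470, E 180. Eliminate A.
Round 2: B 47, C 267, D 470, E 180. Eliminate B.
Round 3: C 267, D 470, E 227. Eliminate E.
Round 4: C 301, D 663. D has a majority.

D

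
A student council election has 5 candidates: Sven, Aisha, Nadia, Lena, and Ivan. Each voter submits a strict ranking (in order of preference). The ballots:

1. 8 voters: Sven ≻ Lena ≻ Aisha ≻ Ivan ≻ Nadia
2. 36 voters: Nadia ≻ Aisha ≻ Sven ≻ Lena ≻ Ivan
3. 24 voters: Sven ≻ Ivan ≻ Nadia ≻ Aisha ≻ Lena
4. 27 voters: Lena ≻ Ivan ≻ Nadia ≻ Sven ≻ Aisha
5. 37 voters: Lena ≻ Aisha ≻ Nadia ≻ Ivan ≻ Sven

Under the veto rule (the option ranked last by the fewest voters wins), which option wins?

Last-place votes: Sven 37, Aisha 27, Nadia 8, Lena 24, Ivan 36.
Nadia is ranked last by the fewest voters, so Nadia wins.

Nadia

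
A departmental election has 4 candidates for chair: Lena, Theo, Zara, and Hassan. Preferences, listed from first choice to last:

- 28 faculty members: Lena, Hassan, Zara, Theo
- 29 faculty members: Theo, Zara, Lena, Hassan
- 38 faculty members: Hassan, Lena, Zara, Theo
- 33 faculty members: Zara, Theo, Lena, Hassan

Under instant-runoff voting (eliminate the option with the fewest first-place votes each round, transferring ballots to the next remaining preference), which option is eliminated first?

Lena

Round 1: Lena 28, Theo 29, Zara 33, Hassan 38. Eliminate Lena.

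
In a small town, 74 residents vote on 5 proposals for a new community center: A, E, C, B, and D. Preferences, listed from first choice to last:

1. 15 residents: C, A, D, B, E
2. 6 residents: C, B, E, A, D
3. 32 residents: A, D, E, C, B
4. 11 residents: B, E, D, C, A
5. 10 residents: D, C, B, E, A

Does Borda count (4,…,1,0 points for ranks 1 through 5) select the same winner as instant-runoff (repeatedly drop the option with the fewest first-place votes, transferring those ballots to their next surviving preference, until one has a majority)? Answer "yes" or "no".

Borda — scores: A 179, E 119, C 157, B 97, D 188. Winner: D.
Instant-runoff — R1 A 32, E 0, C 21, B 11, D 10 (E out); R2 A 32, C 21, B 11, D 10 (D out); R3 A 32, C 31, B 11 (B out); R4 A 32, C 42 (C winner). Winner: C.
The two methods disagree.

no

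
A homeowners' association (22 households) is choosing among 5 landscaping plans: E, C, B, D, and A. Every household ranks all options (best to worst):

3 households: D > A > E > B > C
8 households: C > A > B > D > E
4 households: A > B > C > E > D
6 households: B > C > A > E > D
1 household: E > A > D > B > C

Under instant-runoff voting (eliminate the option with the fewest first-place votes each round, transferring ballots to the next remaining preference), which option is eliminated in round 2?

Round 1: E 1, C 8, B 6, D 3, A 4. Eliminate E.
Round 2: C 8, B 6, D 3, A 5. Eliminate D.

D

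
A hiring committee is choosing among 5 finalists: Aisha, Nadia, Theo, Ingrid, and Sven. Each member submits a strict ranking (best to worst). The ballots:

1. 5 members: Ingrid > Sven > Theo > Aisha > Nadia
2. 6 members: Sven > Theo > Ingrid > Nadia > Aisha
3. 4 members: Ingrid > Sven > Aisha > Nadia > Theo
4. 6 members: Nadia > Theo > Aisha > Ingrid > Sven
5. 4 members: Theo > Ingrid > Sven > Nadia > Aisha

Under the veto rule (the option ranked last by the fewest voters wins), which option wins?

Last-place votes: Aisha 10, Nadia 5, Theo 4, Ingrid 0, Sven 6.
Ingrid is ranked last by the fewest voters, so Ingrid wins.

Ingrid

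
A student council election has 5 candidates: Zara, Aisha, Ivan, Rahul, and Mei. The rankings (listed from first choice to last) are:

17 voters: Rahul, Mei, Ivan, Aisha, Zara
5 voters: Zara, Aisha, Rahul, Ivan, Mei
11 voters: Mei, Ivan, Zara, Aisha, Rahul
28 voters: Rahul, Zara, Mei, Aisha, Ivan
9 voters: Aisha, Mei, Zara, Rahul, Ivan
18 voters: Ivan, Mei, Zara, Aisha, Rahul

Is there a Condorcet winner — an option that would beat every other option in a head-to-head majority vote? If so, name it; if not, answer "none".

Rahul

Rahul vs Zara: 45–43 for Rahul.
Rahul vs Aisha: 45–43 for Rahul.
Rahul vs Ivan: 59–29 for Rahul.
Rahul vs Mei: 50–38 for Rahul.
Rahul beats every other option head-to-head.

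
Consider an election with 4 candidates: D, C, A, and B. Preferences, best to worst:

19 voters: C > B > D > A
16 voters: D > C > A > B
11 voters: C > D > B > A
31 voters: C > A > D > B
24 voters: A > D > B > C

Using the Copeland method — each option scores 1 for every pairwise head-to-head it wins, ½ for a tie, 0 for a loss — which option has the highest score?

D: beats B; loses to C and A → score 1.
C: beats D, A, and B → score 3.
A: beats D and B; loses to C → score 2.
B: loses to D, C, and A → score 0.
C has the best pairwise record.

C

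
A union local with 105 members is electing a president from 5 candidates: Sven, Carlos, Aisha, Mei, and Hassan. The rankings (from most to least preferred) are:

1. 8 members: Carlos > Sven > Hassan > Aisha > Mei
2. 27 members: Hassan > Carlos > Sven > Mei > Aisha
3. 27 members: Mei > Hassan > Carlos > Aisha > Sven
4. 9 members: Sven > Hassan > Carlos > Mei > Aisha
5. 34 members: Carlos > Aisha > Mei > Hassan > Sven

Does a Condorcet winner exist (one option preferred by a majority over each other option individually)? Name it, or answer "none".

Checking pairwise contests:
Carlos beats Sven 96–9.
Hassan beats Carlos 63–42.
Carlos beats Aisha 105–0.
Carlos beats Mei 78–27.
Mei beats Hassan 61–44.
Every option loses at least one head-to-head, so there is no Condorcet winner.

none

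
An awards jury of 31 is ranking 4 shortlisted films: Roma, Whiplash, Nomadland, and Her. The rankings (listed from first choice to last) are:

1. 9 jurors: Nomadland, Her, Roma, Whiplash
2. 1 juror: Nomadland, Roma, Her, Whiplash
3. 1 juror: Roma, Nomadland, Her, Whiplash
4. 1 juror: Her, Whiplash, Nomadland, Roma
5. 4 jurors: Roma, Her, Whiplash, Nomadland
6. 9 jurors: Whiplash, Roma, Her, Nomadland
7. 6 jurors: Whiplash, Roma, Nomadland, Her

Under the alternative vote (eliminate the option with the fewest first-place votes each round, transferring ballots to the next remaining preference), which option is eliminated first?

Round 1: Roma 5, Whiplash 15, Nomadland 10, Her 1. Eliminate Her.

Her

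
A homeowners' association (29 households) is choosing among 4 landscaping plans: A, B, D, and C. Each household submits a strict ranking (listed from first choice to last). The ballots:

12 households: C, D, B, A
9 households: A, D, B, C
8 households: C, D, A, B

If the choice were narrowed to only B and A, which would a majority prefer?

Voters preferring B to A: 12; preferring A to B: 17.
A wins the head-to-head.

A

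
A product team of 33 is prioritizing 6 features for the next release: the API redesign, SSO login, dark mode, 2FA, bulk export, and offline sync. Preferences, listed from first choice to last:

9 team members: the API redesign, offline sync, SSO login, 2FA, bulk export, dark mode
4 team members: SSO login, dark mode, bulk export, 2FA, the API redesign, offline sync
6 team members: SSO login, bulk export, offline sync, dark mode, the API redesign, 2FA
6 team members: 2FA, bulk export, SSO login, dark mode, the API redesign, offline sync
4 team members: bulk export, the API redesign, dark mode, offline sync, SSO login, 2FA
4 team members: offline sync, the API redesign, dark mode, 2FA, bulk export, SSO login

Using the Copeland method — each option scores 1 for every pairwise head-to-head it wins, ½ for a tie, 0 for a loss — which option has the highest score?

the API redesign

the API redesign: beats SSO login, dark mode, 2FA, and offline sync; loses to bulk export → score 4.
SSO login: beats dark mode, 2FA, and bulk export; loses to the API redesign and offline sync → score 3.
dark mode: beats 2FA; loses to the API redesign, SSO login, bulk export, and offline sync → score 1.
2FA: beats bulk export; loses to the API redesign, SSO login, dark mode, and offline sync → score 1.
bulk export: beats the API redesign, dark mode, and offline sync; loses to SSO login and 2FA → score 3.
offline sync: beats SSO login, dark mode, and 2FA; loses to the API redesign and bulk export → score 3.
the API redesign has the best pairwise record.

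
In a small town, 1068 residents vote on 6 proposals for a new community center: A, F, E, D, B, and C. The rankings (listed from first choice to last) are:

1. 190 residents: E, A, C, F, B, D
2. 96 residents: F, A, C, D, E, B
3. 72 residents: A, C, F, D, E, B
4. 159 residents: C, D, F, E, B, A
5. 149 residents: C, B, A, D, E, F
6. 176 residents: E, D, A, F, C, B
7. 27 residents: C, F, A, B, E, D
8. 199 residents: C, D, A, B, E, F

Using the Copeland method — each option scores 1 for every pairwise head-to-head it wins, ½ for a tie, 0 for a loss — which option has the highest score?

C

A: beats F, E, and B; ties D and C → score 4.
F: beats B; loses to A, E, D, and C → score 1.
E: beats F and B; loses to A, D, and C → score 2.
D: beats F, E, and B; ties A; loses to C → score 3.5.
B: loses to A, F, E, D, and C → score 0.
C: beats F, E, D, and B; ties A → score 4.5.
C has the best pairwise record.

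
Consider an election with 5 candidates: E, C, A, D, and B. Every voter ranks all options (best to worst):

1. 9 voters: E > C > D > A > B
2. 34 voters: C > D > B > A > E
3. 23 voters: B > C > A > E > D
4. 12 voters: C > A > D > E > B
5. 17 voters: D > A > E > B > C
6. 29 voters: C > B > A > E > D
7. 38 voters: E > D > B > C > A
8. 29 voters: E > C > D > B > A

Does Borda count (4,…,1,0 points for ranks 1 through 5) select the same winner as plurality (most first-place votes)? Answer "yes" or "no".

Borda — scores: E 402, C 521, A 234, D 384, B 369. Winner: C.
Plurality — first-place votes: E 76, C 75, A 0, D 17, B 23. Winner: E.
The two methods disagree.

no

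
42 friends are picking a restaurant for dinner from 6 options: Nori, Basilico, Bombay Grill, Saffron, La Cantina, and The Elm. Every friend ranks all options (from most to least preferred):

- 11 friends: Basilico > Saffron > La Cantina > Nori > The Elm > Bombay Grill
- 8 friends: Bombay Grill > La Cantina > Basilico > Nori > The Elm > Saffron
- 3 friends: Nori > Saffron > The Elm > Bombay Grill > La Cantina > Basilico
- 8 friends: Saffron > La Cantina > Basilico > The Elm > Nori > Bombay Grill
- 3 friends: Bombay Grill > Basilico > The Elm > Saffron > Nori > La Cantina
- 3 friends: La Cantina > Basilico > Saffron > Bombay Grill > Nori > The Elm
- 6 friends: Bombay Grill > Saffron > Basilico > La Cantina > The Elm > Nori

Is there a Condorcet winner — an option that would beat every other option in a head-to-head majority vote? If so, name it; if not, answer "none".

none

Checking pairwise contests:
Basilico beats Nori 39–3.
La Cantina beats Basilico 22–20.
Nori beats Bombay Grill 22–20.
Basilico beats Saffron 25–17.
Saffron beats La Cantina 31–11.
Nori beats The Elm 25–17.
Every option loses at least one head-to-head, so there is no Condorcet winner.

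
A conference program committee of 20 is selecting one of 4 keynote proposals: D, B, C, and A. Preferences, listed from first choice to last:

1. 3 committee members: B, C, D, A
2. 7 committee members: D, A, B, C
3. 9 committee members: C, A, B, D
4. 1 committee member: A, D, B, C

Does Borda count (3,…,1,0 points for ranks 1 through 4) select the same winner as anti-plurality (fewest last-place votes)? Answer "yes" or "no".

no

Borda — scores: D 26, B 26, C 33, A 35. Winner: A.
Anti-plurality — last-place votes: D 9, B 0, C 8, A 3. Winner: B.
The two methods disagree.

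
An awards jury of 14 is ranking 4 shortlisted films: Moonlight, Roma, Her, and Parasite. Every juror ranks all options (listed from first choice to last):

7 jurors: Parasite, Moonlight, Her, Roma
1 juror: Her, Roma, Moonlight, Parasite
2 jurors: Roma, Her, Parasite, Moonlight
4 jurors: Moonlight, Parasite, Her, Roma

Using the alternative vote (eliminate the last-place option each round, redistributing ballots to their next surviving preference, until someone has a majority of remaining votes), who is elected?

Parasite

Round 1: Moonlight 4, Roma 2, Her 1, Parasite 7. Eliminate Her.
Round 2: Moonlight 4, Roma 3, Parasite 7. Eliminate Roma.
Round 3: Moonlight 5, Parasite 9. Parasite has a majority.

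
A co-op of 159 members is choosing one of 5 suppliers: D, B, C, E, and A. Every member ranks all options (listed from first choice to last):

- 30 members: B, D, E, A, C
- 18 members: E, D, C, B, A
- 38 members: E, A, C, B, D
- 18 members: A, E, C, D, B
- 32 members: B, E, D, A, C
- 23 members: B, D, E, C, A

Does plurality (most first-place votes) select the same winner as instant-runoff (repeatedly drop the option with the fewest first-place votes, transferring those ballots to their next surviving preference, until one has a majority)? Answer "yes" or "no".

Plurality — first-place votes: D 0, B 85, C 0, E 56, A 18. Winner: B.
Instant-runoff — R1 D 0, B 85, C 0, E 56, A 18 (B winner). Winner: B.
The two methods agree.

yes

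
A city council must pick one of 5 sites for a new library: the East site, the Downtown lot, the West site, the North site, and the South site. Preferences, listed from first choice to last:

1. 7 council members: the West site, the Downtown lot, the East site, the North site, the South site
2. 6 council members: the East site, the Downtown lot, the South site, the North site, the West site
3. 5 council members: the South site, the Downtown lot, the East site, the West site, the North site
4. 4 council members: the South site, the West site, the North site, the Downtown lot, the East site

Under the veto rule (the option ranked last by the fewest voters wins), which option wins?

the Downtown lot

Last-place votes: the East site 4, the Downtown lot 0, the West site 6, the North site 5, the South site 7.
the Downtown lot is ranked last by the fewest voters, so the Downtown lot wins.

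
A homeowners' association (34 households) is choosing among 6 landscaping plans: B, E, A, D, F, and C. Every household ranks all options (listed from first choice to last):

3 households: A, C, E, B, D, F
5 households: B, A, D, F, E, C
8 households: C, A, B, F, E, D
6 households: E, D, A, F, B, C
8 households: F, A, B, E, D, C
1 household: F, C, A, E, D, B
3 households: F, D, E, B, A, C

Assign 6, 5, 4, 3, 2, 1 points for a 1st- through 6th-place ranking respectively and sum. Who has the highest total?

A

B: 3·3 + 5·6 + 8·4 + 6·2 + 8·4 + 1·1 + 3·3 = 125
E: 3·4 + 5·2 + 8·2 + 6·6 + 8·3 + 1·3 + 3·4 = 113
A: 3·6 + 5·5 + 8·5 + 6·4 + 8·5 + 1·4 + 3·2 = 157
D: 3·2 + 5·4 + 8·1 + 6·5 + 8·2 + 1·2 + 3·5 = 97
F: 3·1 + 5·3 + 8·3 + 6·3 + 8·6 + 1·6 + 3·6 = 132
C: 3·5 + 5·1 + 8·6 + 6·1 + 8·1 + 1·5 + 3·1 = 90
A has the highest Borda score (157).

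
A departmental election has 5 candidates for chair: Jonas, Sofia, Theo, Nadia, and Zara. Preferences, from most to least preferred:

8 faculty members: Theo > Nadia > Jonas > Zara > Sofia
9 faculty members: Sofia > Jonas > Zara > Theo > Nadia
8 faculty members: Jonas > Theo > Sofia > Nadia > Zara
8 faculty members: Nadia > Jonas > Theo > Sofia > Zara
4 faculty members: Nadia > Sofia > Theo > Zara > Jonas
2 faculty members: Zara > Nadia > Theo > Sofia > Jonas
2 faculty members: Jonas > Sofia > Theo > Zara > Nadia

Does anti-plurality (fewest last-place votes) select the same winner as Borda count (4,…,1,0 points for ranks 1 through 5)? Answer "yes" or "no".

no

Anti-plurality — last-place votes: Jonas 6, Sofia 8, Theo 0, Nadia 11, Zara 16. Winner: Theo.
Borda — scores: Jonas 107, Sofia 80, Theo 97, Nadia 86, Zara 40. Winner: Jonas.
The two methods disagree.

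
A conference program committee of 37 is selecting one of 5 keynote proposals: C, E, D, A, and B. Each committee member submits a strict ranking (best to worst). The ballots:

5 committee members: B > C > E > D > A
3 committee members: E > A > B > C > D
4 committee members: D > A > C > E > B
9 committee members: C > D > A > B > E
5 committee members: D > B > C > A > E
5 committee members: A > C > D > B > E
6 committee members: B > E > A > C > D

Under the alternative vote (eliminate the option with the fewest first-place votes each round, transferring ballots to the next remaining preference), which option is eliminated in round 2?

A

Round 1: C 9, E 3, D 9, A 5, B 11. Eliminate E.
Round 2: C 9, D 9, A 8, B 11. Eliminate A.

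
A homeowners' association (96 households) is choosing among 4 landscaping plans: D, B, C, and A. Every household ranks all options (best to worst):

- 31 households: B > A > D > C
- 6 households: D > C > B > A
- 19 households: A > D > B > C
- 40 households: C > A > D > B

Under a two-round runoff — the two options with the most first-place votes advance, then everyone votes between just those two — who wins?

Round 1 first-place votes: D 6, B 31, C 40, A 19.
C and B advance.
Runoff: C is preferred to B by 46 voters; B by 50.
B wins the runoff.

B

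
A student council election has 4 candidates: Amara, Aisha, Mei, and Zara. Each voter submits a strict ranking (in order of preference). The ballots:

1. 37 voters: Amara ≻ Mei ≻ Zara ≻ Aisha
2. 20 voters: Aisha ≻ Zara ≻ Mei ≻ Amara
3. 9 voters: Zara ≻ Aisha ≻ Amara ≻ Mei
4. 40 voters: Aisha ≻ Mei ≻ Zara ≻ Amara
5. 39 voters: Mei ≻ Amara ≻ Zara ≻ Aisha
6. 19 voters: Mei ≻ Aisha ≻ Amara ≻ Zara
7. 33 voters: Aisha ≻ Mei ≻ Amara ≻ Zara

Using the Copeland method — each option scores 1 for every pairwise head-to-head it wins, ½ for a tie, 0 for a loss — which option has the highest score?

Amara: beats Zara; loses to Aisha and Mei → score 1.
Aisha: beats Amara, Mei, and Zara → score 3.
Mei: beats Amara and Zara; loses to Aisha → score 2.
Zara: loses to Amara, Aisha, and Mei → score 0.
Aisha has the best pairwise record.

Aisha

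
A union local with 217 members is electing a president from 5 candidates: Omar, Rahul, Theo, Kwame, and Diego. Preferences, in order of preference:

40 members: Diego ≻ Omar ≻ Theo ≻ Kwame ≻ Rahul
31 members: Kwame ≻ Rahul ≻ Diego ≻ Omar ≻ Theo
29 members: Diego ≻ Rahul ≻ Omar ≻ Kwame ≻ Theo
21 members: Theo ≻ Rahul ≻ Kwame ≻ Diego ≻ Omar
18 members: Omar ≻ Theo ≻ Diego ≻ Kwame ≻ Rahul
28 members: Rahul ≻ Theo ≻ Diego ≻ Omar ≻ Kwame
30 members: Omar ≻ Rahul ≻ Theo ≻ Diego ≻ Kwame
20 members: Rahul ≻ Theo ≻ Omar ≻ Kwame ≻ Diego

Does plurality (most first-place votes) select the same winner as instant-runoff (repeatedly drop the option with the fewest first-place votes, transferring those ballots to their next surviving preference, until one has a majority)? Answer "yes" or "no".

no

Plurality — first-place votes: Omar 48, Rahul 48, Theo 21, Kwame 31, Diego 69. Winner: Diego.
Instant-runoff — R1 Omar 48, Rahul 48, Theo 21, Kwame 31, Diego 69 (Theo out); R2 Omar 48, Rahul 69, Kwame 31, Diego 69 (Kwame out); R3 Omar 48, Rahul 100, Diego 69 (Omar out); R4 Rahul 130, Diego 87 (Rahul winner). Winner: Rahul.
The two methods disagree.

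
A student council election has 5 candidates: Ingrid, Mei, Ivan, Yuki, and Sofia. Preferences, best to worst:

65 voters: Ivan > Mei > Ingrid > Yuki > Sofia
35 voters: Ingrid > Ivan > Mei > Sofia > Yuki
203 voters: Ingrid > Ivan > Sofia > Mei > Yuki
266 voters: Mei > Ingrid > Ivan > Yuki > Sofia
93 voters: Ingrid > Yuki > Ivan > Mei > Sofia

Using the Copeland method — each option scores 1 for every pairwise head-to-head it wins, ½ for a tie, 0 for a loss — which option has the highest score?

Ingrid

Ingrid: beats Ivan, Yuki, and Sofia; ties Mei → score 3.5.
Mei: beats Yuki and Sofia; ties Ingrid; loses to Ivan → score 2.5.
Ivan: beats Mei, Yuki, and Sofia; loses to Ingrid → score 3.
Yuki: beats Sofia; loses to Ingrid, Mei, and Ivan → score 1.
Sofia: loses to Ingrid, Mei, Ivan, and Yuki → score 0.
Ingrid has the best pairwise record.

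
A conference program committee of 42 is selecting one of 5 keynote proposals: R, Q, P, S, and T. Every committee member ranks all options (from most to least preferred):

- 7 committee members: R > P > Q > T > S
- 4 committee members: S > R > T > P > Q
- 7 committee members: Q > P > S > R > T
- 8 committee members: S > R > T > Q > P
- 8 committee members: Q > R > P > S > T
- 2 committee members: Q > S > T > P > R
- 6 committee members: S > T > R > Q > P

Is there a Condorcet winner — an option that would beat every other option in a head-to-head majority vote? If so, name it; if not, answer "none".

none

Checking pairwise contests:
S beats R 27–15.
R beats Q 25–17.
R beats P 33–9.
Q beats S 24–18.
R beats T 34–8.
Every option loses at least one head-to-head, so there is no Condorcet winner.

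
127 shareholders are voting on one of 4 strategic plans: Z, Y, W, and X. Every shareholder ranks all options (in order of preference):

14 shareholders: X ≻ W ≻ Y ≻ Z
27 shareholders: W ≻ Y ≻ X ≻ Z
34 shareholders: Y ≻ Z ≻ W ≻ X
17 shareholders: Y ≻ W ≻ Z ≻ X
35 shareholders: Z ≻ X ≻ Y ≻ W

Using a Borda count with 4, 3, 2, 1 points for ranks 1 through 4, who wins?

Y

Z: 14·1 + 27·1 + 34·3 + 17·2 + 35·4 = 317
Y: 14·2 + 27·3 + 34·4 + 17·4 + 35·2 = 383
W: 14·3 + 27·4 + 34·2 + 17·3 + 35·1 = 304
X: 14·4 + 27·2 + 34·1 + 17·1 + 35·3 = 266
Y has the highest Borda score (383).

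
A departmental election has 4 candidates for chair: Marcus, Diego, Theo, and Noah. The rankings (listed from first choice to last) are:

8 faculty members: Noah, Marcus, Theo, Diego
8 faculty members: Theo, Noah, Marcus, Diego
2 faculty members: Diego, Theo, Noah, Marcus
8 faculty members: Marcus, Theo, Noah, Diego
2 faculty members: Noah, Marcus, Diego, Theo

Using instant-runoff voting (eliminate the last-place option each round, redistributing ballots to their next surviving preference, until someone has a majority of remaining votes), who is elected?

Round 1: Marcus 8, Diego 2, Theo 8, Noah 10. Eliminate Diego.
Round 2: Marcus 8, Theo 10, Noah 10. Eliminate Marcus.
Round 3: Theo 18, Noah 10. Theo has a majority.

Theo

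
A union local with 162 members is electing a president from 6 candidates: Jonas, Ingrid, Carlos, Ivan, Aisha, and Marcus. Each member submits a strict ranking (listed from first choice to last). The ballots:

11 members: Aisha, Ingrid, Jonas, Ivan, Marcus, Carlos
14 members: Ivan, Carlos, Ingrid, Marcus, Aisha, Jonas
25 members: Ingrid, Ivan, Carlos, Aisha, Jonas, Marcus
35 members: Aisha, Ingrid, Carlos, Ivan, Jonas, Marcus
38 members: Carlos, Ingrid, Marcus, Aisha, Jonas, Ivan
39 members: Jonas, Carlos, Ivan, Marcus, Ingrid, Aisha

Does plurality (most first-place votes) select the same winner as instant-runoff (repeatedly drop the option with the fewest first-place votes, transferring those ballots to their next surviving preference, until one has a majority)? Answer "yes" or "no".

Plurality — first-place votes: Jonas 39, Ingrid 25, Carlos 38, Ivan 14, Aisha 46, Marcus 0. Winner: Aisha.
Instant-runoff — R1 Jonas 39, Ingrid 25, Carlos 38, Ivan 14, Aisha 46, Marcus 0 (Marcus out); R2 Jonas 39, Ingrid 25, Carlos 38, Ivan 14, Aisha 46 (Ivan out); R3 Jonas 39, Ingrid 25, Carlos 52, Aisha 46 (Ingrid out); R4 Jonas 39, Carlos 77, Aisha 46 (Jonas out); R5 Carlos 116, Aisha 46 (Carlos winner). Winner: Carlos.
The two methods disagree.

no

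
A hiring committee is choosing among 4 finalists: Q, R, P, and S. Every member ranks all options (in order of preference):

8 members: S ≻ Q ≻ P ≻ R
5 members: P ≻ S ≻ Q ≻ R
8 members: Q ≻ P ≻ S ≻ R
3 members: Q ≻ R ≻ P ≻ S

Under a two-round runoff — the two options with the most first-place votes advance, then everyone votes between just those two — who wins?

Round 1 first-place votes: Q 11, R 0, P 5, S 8.
Q and S advance.
Runoff: Q is preferred to S by 11 voters; S by 13.
S wins the runoff.

S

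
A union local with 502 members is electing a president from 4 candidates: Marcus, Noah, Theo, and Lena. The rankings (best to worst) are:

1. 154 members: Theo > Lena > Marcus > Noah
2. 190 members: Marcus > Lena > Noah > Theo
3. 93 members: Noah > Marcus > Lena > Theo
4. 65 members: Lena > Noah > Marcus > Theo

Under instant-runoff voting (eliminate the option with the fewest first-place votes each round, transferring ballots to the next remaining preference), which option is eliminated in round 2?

Round 1: Marcus 190, Noah 93, Theo 154, Lena 65. Eliminate Lena.
Round 2: Marcus 190, Noah 158, Theo 154. Eliminate Theo.

Theo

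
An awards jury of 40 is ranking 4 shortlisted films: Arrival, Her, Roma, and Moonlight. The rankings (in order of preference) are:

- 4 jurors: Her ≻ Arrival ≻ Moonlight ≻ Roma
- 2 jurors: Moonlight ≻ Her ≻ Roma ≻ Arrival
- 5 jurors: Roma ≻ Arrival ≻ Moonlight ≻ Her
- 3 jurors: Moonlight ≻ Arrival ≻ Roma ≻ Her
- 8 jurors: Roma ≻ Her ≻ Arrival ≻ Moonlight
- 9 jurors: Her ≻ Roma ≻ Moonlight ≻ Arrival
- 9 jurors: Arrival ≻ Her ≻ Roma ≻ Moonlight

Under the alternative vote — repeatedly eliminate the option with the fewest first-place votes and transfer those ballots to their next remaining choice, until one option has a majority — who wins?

Round 1: Arrival 9, Her 13, Roma 13, Moonlight 5. Eliminate Moonlight.
Round 2: Arrival 12, Her 15, Roma 13. Eliminate Arrival.
Round 3: Her 24, Roma 16. Her has a majority.

Her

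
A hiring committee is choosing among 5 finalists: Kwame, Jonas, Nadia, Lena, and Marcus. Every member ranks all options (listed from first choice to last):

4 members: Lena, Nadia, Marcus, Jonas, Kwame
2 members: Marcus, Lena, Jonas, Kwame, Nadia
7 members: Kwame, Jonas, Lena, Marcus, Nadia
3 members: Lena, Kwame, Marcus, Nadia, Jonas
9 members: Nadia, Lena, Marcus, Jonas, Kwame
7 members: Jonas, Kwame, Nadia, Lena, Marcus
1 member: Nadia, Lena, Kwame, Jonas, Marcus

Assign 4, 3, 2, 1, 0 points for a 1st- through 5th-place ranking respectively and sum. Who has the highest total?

Lena

Kwame: 4·0 + 2·1 + 7·4 + 3·3 + 9·0 + 7·3 + 1·2 = 62
Jonas: 4·1 + 2·2 + 7·3 + 3·0 + 9·1 + 7·4 + 1·1 = 67
Nadia: 4·3 + 2·0 + 7·0 + 3·1 + 9·4 + 7·2 + 1·4 = 69
Lena: 4·4 + 2·3 + 7·2 + 3·4 + 9·3 + 7·1 + 1·3 = 85
Marcus: 4·2 + 2·4 + 7·1 + 3·2 + 9·2 + 7·0 + 1·0 = 47
Lena has the highest Borda score (85).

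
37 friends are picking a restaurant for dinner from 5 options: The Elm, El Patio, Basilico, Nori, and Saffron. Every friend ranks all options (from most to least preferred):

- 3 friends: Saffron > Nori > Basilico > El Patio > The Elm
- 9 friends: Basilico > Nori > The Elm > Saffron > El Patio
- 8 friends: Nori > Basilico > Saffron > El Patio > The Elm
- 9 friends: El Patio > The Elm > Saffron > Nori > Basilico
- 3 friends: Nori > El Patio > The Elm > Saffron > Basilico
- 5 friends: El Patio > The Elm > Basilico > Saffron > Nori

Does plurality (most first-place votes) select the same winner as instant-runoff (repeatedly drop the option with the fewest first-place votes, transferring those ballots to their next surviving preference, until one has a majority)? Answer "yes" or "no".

Plurality — first-place votes: The Elm 0, El Patio 14, Basilico 9, Nori 11, Saffron 3. Winner: El Patio.
Instant-runoff — R1 The Elm 0, El Patio 14, Basilico 9, Nori 11, Saffron 3 (The Elm out); R2 El Patio 14, Basilico 9, Nori 11, Saffron 3 (Saffron out); R3 El Patio 14, Basilico 9, Nori 14 (Basilico out); R4 El Patio 14, Nori 23 (Nori winner). Winner: Nori.
The two methods disagree.

no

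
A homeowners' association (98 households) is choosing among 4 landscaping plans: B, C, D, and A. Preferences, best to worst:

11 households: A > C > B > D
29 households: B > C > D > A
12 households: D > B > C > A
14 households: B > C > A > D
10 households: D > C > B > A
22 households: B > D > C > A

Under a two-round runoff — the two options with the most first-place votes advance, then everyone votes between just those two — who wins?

B

Round 1 first-place votes: B 65, C 0, D 22, A 11.
B and D advance.
Runoff: B is preferred to D by 76 voters; D by 22.
B wins the runoff.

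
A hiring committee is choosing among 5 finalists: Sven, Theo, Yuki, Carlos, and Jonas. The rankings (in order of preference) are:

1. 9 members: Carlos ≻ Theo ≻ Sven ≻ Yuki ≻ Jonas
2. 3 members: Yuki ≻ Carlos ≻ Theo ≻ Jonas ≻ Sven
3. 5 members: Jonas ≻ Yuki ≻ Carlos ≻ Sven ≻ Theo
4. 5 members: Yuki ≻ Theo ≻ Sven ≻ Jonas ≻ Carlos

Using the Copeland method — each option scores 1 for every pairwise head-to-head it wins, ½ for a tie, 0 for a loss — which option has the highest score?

Sven: beats Jonas; loses to Theo, Yuki, and Carlos → score 1.
Theo: beats Sven and Jonas; loses to Yuki and Carlos → score 2.
Yuki: beats Sven, Theo, Carlos, and Jonas → score 4.
Carlos: beats Sven, Theo, and Jonas; loses to Yuki → score 3.
Jonas: loses to Sven, Theo, Yuki, and Carlos → score 0.
Yuki has the best pairwise record.

Yuki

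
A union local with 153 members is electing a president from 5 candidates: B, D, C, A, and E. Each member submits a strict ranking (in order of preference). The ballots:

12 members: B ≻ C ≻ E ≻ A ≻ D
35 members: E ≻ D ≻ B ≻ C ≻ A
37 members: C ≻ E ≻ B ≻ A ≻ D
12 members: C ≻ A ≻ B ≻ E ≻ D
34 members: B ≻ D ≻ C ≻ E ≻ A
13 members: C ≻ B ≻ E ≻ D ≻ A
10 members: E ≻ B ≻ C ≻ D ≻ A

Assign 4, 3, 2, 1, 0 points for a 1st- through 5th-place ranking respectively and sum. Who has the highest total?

B

B: 12·4 + 35·2 + 37·2 + 12·2 + 34·4 + 13·3 + 10·3 = 421
D: 12·0 + 35·3 + 37·0 + 12·0 + 34·3 + 13·1 + 10·1 = 230
C: 12·3 + 35·1 + 37·4 + 12·4 + 34·2 + 13·4 + 10·2 = 407
A: 12·1 + 35·0 + 37·1 + 12·3 + 34·0 + 13·0 + 10·0 = 85
E: 12·2 + 35·4 + 37·3 + 12·1 + 34·1 + 13·2 + 10·4 = 387
B has the highest Borda score (421).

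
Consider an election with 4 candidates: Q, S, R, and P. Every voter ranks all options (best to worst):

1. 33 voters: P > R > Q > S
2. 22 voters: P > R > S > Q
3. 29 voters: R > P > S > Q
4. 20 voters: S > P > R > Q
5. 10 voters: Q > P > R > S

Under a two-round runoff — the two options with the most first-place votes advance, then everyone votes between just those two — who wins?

P

Round 1 first-place votes: Q 10, S 20, R 29, P 55.
P and R advance.
Runoff: P is preferred to R by 85 voters; R by 29.
P wins the runoff.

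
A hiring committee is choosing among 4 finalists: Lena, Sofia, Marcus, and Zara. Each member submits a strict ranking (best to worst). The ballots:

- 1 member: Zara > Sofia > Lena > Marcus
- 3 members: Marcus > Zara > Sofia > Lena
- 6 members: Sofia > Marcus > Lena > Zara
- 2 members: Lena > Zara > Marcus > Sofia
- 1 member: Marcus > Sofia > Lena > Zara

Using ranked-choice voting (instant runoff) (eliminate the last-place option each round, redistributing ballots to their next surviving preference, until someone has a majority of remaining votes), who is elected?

Round 1: Lena 2, Sofia 6, Marcus 4, Zara 1. Eliminate Zara.
Round 2: Lena 2, Sofia 7, Marcus 4. Sofia has a majority.

Sofia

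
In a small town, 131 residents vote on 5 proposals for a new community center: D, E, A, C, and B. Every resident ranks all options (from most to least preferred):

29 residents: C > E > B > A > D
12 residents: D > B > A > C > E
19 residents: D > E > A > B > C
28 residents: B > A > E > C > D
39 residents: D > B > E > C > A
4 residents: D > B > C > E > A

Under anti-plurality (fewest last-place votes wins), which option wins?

B

Last-place votes: D 57, E 12, A 43, C 19, B 0.
B is ranked last by the fewest voters, so B wins.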